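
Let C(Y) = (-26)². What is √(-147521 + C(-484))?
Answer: I*√146845 ≈ 383.2*I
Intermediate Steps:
C(Y) = 676
√(-147521 + C(-484)) = √(-147521 + 676) = √(-146845) = I*√146845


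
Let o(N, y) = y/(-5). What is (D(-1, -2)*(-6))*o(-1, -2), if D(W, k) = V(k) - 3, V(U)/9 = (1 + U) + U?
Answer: 72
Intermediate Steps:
o(N, y) = -y/5 (o(N, y) = y*(-⅕) = -y/5)
V(U) = 9 + 18*U (V(U) = 9*((1 + U) + U) = 9*(1 + 2*U) = 9 + 18*U)
D(W, k) = 6 + 18*k (D(W, k) = (9 + 18*k) - 3 = 6 + 18*k)
(D(-1, -2)*(-6))*o(-1, -2) = ((6 + 18*(-2))*(-6))*(-⅕*(-2)) = ((6 - 36)*(-6))*(⅖) = -30*(-6)*(⅖) = 180*(⅖) = 72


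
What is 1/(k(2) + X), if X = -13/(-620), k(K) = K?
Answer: 620/1253 ≈ 0.49481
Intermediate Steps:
X = 13/620 (X = -13*(-1/620) = 13/620 ≈ 0.020968)
1/(k(2) + X) = 1/(2 + 13/620) = 1/(1253/620) = 620/1253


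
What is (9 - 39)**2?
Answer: 900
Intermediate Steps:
(9 - 39)**2 = (-30)**2 = 900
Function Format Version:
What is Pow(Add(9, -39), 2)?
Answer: 900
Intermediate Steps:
Pow(Add(9, -39), 2) = Pow(-30, 2) = 900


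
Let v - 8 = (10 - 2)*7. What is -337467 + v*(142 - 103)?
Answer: -334971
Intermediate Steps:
v = 64 (v = 8 + (10 - 2)*7 = 8 + 8*7 = 8 + 56 = 64)
-337467 + v*(142 - 103) = -337467 + 64*(142 - 103) = -337467 + 64*39 = -337467 + 2496 = -334971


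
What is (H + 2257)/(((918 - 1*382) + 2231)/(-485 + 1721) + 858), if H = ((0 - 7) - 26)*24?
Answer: 362148/212651 ≈ 1.7030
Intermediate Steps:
H = -792 (H = (-7 - 26)*24 = -33*24 = -792)
(H + 2257)/(((918 - 1*382) + 2231)/(-485 + 1721) + 858) = (-792 + 2257)/(((918 - 1*382) + 2231)/(-485 + 1721) + 858) = 1465/(((918 - 382) + 2231)/1236 + 858) = 1465/((536 + 2231)*(1/1236) + 858) = 1465/(2767*(1/1236) + 858) = 1465/(2767/1236 + 858) = 1465/(1063255/1236) = 1465*(1236/1063255) = 362148/212651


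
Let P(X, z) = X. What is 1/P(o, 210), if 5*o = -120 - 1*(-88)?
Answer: -5/32 ≈ -0.15625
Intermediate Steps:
o = -32/5 (o = (-120 - 1*(-88))/5 = (-120 + 88)/5 = (⅕)*(-32) = -32/5 ≈ -6.4000)
1/P(o, 210) = 1/(-32/5) = -5/32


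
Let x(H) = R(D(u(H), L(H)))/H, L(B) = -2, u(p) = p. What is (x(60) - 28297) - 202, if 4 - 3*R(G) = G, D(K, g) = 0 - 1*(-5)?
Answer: -5129821/180 ≈ -28499.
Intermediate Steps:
D(K, g) = 5 (D(K, g) = 0 + 5 = 5)
R(G) = 4/3 - G/3
x(H) = -1/(3*H) (x(H) = (4/3 - ⅓*5)/H = (4/3 - 5/3)/H = -1/(3*H))
(x(60) - 28297) - 202 = (-⅓/60 - 28297) - 202 = (-⅓*1/60 - 28297) - 202 = (-1/180 - 28297) - 202 = -5093461/180 - 202 = -5129821/180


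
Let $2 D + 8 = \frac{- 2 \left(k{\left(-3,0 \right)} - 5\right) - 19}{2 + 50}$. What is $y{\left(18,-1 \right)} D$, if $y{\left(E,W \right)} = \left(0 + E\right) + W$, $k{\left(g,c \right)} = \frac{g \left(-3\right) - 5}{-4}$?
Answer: $- \frac{7191}{104} \approx -69.144$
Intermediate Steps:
$k{\left(g,c \right)} = \frac{5}{4} + \frac{3 g}{4}$ ($k{\left(g,c \right)} = \left(- 3 g - 5\right) \left(- \frac{1}{4}\right) = \left(-5 - 3 g\right) \left(- \frac{1}{4}\right) = \frac{5}{4} + \frac{3 g}{4}$)
$y{\left(E,W \right)} = E + W$
$D = - \frac{423}{104}$ ($D = -4 + \frac{\left(- 2 \left(\left(\frac{5}{4} + \frac{3}{4} \left(-3\right)\right) - 5\right) - 19\right) \frac{1}{2 + 50}}{2} = -4 + \frac{\left(- 2 \left(\left(\frac{5}{4} - \frac{9}{4}\right) - 5\right) - 19\right) \frac{1}{52}}{2} = -4 + \frac{\left(- 2 \left(-1 - 5\right) - 19\right) \frac{1}{52}}{2} = -4 + \frac{\left(\left(-2\right) \left(-6\right) - 19\right) \frac{1}{52}}{2} = -4 + \frac{\left(12 - 19\right) \frac{1}{52}}{2} = -4 + \frac{\left(-7\right) \frac{1}{52}}{2} = -4 + \frac{1}{2} \left(- \frac{7}{52}\right) = -4 - \frac{7}{104} = - \frac{423}{104} \approx -4.0673$)
$y{\left(18,-1 \right)} D = \left(18 - 1\right) \left(- \frac{423}{104}\right) = 17 \left(- \frac{423}{104}\right) = - \frac{7191}{104}$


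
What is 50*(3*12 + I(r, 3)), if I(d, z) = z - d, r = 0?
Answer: 1950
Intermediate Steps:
50*(3*12 + I(r, 3)) = 50*(3*12 + (3 - 1*0)) = 50*(36 + (3 + 0)) = 50*(36 + 3) = 50*39 = 1950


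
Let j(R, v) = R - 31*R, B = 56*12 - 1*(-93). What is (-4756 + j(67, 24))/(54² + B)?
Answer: -6766/3681 ≈ -1.8381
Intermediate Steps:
B = 765 (B = 672 + 93 = 765)
j(R, v) = -30*R
(-4756 + j(67, 24))/(54² + B) = (-4756 - 30*67)/(54² + 765) = (-4756 - 2010)/(2916 + 765) = -6766/3681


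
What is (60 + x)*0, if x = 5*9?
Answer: 0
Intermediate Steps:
x = 45
(60 + x)*0 = (60 + 45)*0 = 105*0 = 0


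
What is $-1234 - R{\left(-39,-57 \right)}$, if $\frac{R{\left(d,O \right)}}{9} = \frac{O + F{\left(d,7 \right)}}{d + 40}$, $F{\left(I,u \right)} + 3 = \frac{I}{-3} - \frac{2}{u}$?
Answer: $- \frac{5659}{7} \approx -808.43$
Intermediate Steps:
$F{\left(I,u \right)} = -3 - \frac{2}{u} - \frac{I}{3}$ ($F{\left(I,u \right)} = -3 + \left(\frac{I}{-3} - \frac{2}{u}\right) = -3 + \left(I \left(- \frac{1}{3}\right) - \frac{2}{u}\right) = -3 - \left(\frac{2}{u} + \frac{I}{3}\right) = -3 - \frac{2}{u} - \frac{I}{3}$)
$R{\left(d,O \right)} = \frac{9 \left(- \frac{23}{7} + O - \frac{d}{3}\right)}{40 + d}$ ($R{\left(d,O \right)} = 9 \frac{O - \left(3 + \frac{2}{7} + \frac{d}{3}\right)}{d + 40} = 9 \frac{O - \left(\frac{23}{7} + \frac{d}{3}\right)}{40 + d} = 9 \frac{- \frac{23}{7} + O - \frac{d}{3}}{40 + d} = \frac{9 \left(- \frac{23}{7} + O - \frac{d}{3}\right)}{40 + d}$)
$-1234 - R{\left(-39,-57 \right)} = -1234 - \frac{3 \left(-69 - -273 + 21 \left(-57\right)\right)}{7 \left(40 - 39\right)} = -1234 - \frac{3 \left(-69 + 273 - 1197\right)}{7 \cdot 1} = -1234 - \frac{3}{7} \cdot 1 \left(-993\right) = -1234 - - \frac{2979}{7} = -1234 + \frac{2979}{7} = - \frac{5659}{7}$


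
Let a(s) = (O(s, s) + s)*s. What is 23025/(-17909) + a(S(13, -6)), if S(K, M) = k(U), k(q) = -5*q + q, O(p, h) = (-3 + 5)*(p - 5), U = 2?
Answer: 4848223/17909 ≈ 270.71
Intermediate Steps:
O(p, h) = -10 + 2*p (O(p, h) = 2*(-5 + p) = -10 + 2*p)
k(q) = -4*q
S(K, M) = -8 (S(K, M) = -4*2 = -8)
a(s) = s*(-10 + 3*s) (a(s) = ((-10 + 2*s) + s)*s = (-10 + 3*s)*s = s*(-10 + 3*s))
23025/(-17909) + a(S(13, -6)) = 23025/(-17909) - 8*(-10 + 3*(-8)) = 23025*(-1/17909) - 8*(-10 - 24) = -23025/17909 - 8*(-34) = -23025/17909 + 272 = 4848223/17909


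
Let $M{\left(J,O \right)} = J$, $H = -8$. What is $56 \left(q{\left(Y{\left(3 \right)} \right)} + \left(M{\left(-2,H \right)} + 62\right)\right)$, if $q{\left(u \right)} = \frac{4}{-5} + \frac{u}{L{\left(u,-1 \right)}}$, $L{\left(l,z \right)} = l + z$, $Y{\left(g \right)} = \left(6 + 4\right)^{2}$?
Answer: $\frac{1669024}{495} \approx 3371.8$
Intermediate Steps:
$Y{\left(g \right)} = 100$ ($Y{\left(g \right)} = 10^{2} = 100$)
$q{\left(u \right)} = - \frac{4}{5} + \frac{u}{-1 + u}$ ($q{\left(u \right)} = \frac{4}{-5} + \frac{u}{u - 1} = 4 \left(- \frac{1}{5}\right) + \frac{u}{-1 + u} = - \frac{4}{5} + \frac{u}{-1 + u}$)
$56 \left(q{\left(Y{\left(3 \right)} \right)} + \left(M{\left(-2,H \right)} + 62\right)\right) = 56 \left(\frac{4 + 100}{5 \left(-1 + 100\right)} + \left(-2 + 62\right)\right) = 56 \left(\frac{1}{5} \cdot \frac{1}{99} \cdot 104 + 60\right) = 56 \left(\frac{104}{495} + 60\right) = 56 \cdot \frac{29804}{495} = \frac{1669024}{495}$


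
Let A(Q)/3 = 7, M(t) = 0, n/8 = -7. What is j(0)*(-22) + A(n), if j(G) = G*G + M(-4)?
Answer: 21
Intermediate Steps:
n = -56 (n = 8*(-7) = -56)
A(Q) = 21 (A(Q) = 3*7 = 21)
j(G) = G**2 (j(G) = G*G + 0 = G**2 + 0 = G**2)
j(0)*(-22) + A(n) = 0**2*(-22) + 21 = 0*(-22) + 21 = 0 + 21 = 21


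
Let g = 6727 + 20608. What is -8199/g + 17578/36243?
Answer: 183338273/990702405 ≈ 0.18506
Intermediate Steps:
g = 27335
-8199/g + 17578/36243 = -8199/27335 + 17578/36243 = 183338273/990702405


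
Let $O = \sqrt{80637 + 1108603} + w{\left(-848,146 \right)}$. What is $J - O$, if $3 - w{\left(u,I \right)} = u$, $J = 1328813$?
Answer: $1327962 - 2 \sqrt{297310} \approx 1.3269 \cdot 10^{6}$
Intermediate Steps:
$w{\left(u,I \right)} = 3 - u$
$O = 851 + 2 \sqrt{297310}$ ($O = \sqrt{80637 + 1108603} + \left(3 - -848\right) = \sqrt{1189240} + \left(3 + 848\right) = 2 \sqrt{297310} + 851 = 851 + 2 \sqrt{297310} \approx 1941.5$)
$J - O = 1328813 - \left(851 + 2 \sqrt{297310}\right) = 1327962 - 2 \sqrt{297310}$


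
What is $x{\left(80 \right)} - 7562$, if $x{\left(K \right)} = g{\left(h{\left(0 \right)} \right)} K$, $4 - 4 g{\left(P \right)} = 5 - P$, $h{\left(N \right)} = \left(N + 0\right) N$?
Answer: $-7582$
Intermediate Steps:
$h{\left(N \right)} = N^{2}$ ($h{\left(N \right)} = N N = N^{2}$)
$g{\left(P \right)} = - \frac{1}{4} + \frac{P}{4}$ ($g{\left(P \right)} = 1 - \frac{5 - P}{4} = 1 + \left(- \frac{5}{4} + \frac{P}{4}\right) = - \frac{1}{4} + \frac{P}{4}$)
$x{\left(K \right)} = - \frac{K}{4}$ ($x{\left(K \right)} = \left(- \frac{1}{4} + \frac{0^{2}}{4}\right) K = \left(- \frac{1}{4} + \frac{1}{4} \cdot 0\right) K = \left(- \frac{1}{4} + 0\right) K = - \frac{K}{4}$)
$x{\left(80 \right)} - 7562 = \left(- \frac{1}{4}\right) 80 - 7562 = -20 - 7562 = -7582$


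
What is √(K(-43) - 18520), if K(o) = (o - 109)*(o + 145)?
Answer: 2*I*√8506 ≈ 184.46*I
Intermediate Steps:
K(o) = (-109 + o)*(145 + o)
√(K(-43) - 18520) = √((-15805 + (-43)² + 36*(-43)) - 18520) = √((-15805 + 1849 - 1548) - 18520) = √(-15504 - 18520) = √(-34024) = 2*I*√8506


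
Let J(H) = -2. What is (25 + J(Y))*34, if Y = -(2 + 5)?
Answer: 782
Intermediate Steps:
Y = -7 (Y = -1*7 = -7)
(25 + J(Y))*34 = (25 - 2)*34 = 23*34 = 782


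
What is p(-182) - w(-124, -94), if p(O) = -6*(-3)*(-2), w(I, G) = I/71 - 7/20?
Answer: -48143/1420 ≈ -33.904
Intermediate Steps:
w(I, G) = -7/20 + I/71 (w(I, G) = I*(1/71) - 7*1/20 = I/71 - 7/20 = -7/20 + I/71)
p(O) = -36 (p(O) = 18*(-2) = -36)
p(-182) - w(-124, -94) = -36 - (-7/20 + (1/71)*(-124)) = -36 - (-7/20 - 124/71) = -36 - 1*(-2977/1420) = -36 + 2977/1420 = -48143/1420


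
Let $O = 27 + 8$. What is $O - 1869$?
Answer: $-1834$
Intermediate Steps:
$O = 35$
$O - 1869 = 35 - 1869 = -1834$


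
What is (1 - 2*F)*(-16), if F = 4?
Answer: 112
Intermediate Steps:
(1 - 2*F)*(-16) = (1 - 2*4)*(-16) = (1 - 8)*(-16) = -7*(-16) = 112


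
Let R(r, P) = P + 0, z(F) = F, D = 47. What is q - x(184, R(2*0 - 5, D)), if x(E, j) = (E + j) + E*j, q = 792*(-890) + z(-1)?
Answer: -713760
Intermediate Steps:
q = -704881 (q = 792*(-890) - 1 = -704880 - 1 = -704881)
R(r, P) = P
x(E, j) = E + j + E*j
q - x(184, R(2*0 - 5, D)) = -704881 - (184 + 47 + 184*47) = -704881 - (184 + 47 + 8648) = -704881 - 1*8879 = -704881 - 8879 = -713760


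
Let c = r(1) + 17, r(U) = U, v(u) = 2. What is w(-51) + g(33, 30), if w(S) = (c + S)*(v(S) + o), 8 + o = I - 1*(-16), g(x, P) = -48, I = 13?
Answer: -807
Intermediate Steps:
o = 21 (o = -8 + (13 - 1*(-16)) = -8 + (13 + 16) = -8 + 29 = 21)
c = 18 (c = 1 + 17 = 18)
w(S) = 414 + 23*S (w(S) = (18 + S)*(2 + 21) = (18 + S)*23 = 414 + 23*S)
w(-51) + g(33, 30) = (414 + 23*(-51)) - 48 = (414 - 1173) - 48 = -759 - 48 = -807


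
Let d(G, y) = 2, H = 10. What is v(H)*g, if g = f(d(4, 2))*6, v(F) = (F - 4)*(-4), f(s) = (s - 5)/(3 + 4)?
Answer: 432/7 ≈ 61.714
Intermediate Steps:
f(s) = -5/7 + s/7 (f(s) = (-5 + s)/7 = (-5 + s)*(1/7) = -5/7 + s/7)
v(F) = 16 - 4*F (v(F) = (-4 + F)*(-4) = 16 - 4*F)
g = -18/7 (g = (-5/7 + (1/7)*2)*6 = (-5/7 + 2/7)*6 = -3/7*6 = -18/7 ≈ -2.5714)
v(H)*g = (16 - 4*10)*(-18/7) = (16 - 40)*(-18/7) = -24*(-18/7) = 432/7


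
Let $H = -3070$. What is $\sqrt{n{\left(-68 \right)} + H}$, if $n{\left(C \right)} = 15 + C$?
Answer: $3 i \sqrt{347} \approx 55.884 i$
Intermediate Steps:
$\sqrt{n{\left(-68 \right)} + H} = \sqrt{\left(15 - 68\right) - 3070} = \sqrt{-53 - 3070} = \sqrt{-3123} = 3 i \sqrt{347}$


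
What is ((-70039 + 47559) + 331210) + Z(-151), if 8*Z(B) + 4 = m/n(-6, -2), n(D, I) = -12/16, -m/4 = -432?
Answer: 616883/2 ≈ 3.0844e+5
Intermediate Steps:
m = 1728 (m = -4*(-432) = 1728)
n(D, I) = -¾ (n(D, I) = -12*1/16 = -¾)
Z(B) = -577/2 (Z(B) = -½ + (1728/(-¾))/8 = -½ + (1728*(-4/3))/8 = -½ + (⅛)*(-2304) = -½ - 288 = -577/2)
((-70039 + 47559) + 331210) + Z(-151) = ((-70039 + 47559) + 331210) - 577/2 = (-22480 + 331210) - 577/2 = 308730 - 577/2 = 616883/2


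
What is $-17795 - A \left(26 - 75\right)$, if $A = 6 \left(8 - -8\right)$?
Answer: $-13091$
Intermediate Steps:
$A = 96$ ($A = 6 \left(8 + 8\right) = 6 \cdot 16 = 96$)
$-17795 - A \left(26 - 75\right) = -17795 - 96 \left(26 - 75\right) = -17795 - 96 \left(-49\right) = -17795 - -4704 = -17795 + 4704 = -13091$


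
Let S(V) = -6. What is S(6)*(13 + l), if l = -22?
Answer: 54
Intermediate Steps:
S(6)*(13 + l) = -6*(13 - 22) = -6*(-9) = 54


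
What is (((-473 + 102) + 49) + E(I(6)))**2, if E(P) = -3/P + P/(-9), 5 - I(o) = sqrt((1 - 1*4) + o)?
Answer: 1024032019/9801 + 320005*sqrt(3)/19602 ≈ 1.0451e+5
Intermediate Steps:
I(o) = 5 - sqrt(-3 + o) (I(o) = 5 - sqrt((1 - 1*4) + o) = 5 - sqrt((1 - 4) + o) = 5 - sqrt(-3 + o))
E(P) = -3/P - P/9 (E(P) = -3/P + P*(-1/9) = -3/P - P/9)
(((-473 + 102) + 49) + E(I(6)))**2 = (((-473 + 102) + 49) + (-3/(5 - sqrt(-3 + 6)) - (5 - sqrt(-3 + 6))/9))**2 = ((-371 + 49) + (-3/(5 - sqrt(3)) - (5 - sqrt(3))/9))**2 = (-322 + (-3/(5 - sqrt(3)) + (-5/9 + sqrt(3)/9)))**2 = (-322 + (-5/9 - 3/(5 - sqrt(3)) + sqrt(3)/9))**2 = (-2903/9 - 3/(5 - sqrt(3)) + sqrt(3)/9)**2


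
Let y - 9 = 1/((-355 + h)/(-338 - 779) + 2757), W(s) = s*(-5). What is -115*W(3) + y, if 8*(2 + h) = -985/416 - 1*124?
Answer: 17773583996374/10250046297 ≈ 1734.0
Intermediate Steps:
W(s) = -5*s
h = -59225/3328 (h = -2 + (-985/416 - 1*124)/8 = -2 + (-985*1/416 - 124)/8 = -2 + (-985/416 - 124)/8 = -2 + (1/8)*(-52569/416) = -2 - 52569/3328 = -59225/3328 ≈ -17.796)
y = 92254134049/10250046297 (y = 9 + 1/((-355 - 59225/3328)/(-338 - 779) + 2757) = 9 + 1/(-1240665/3328/(-1117) + 2757) = 9 + 1/(-1240665/3328*(-1/1117) + 2757) = 9 + 1/(1240665/3717376 + 2757) = 9 + 1/(10250046297/3717376) = 9 + 3717376/10250046297 = 92254134049/10250046297 ≈ 9.0004)
-115*W(3) + y = -(-575)*3 + 92254134049/10250046297 = -115*(-15) + 92254134049/10250046297 = 1725 + 92254134049/10250046297 = 17773583996374/10250046297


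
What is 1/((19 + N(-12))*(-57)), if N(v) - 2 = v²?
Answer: -1/9405 ≈ -0.00010633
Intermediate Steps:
N(v) = 2 + v²
1/((19 + N(-12))*(-57)) = 1/((19 + (2 + (-12)²))*(-57)) = 1/((19 + (2 + 144))*(-57)) = 1/((19 + 146)*(-57)) = 1/(165*(-57)) = 1/(-9405) = -1/9405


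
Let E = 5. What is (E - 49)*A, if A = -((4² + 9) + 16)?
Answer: 1804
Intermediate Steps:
A = -41 (A = -((16 + 9) + 16) = -(25 + 16) = -1*41 = -41)
(E - 49)*A = (5 - 49)*(-41) = -44*(-41) = 1804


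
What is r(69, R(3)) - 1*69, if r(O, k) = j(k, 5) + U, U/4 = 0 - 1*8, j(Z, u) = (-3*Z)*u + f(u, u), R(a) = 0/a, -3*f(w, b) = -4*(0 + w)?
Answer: -283/3 ≈ -94.333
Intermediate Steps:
f(w, b) = 4*w/3 (f(w, b) = -(-4)*(0 + w)/3 = -(-4)*w/3 = 4*w/3)
R(a) = 0
j(Z, u) = 4*u/3 - 3*Z*u (j(Z, u) = (-3*Z)*u + 4*u/3 = -3*Z*u + 4*u/3 = 4*u/3 - 3*Z*u)
U = -32 (U = 4*(0 - 1*8) = 4*(0 - 8) = 4*(-8) = -32)
r(O, k) = -76/3 - 15*k (r(O, k) = (⅓)*5*(4 - 9*k) - 32 = (20/3 - 15*k) - 32 = -76/3 - 15*k)
r(69, R(3)) - 1*69 = (-76/3 - 15*0) - 1*69 = (-76/3 + 0) - 69 = -76/3 - 69 = -283/3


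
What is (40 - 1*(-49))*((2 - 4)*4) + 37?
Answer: -675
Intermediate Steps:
(40 - 1*(-49))*((2 - 4)*4) + 37 = (40 + 49)*(-2*4) + 37 = 89*(-8) + 37 = -712 + 37 = -675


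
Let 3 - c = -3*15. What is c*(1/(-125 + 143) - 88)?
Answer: -12664/3 ≈ -4221.3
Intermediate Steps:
c = 48 (c = 3 - (-3)*15 = 3 - 1*(-45) = 3 + 45 = 48)
c*(1/(-125 + 143) - 88) = 48*(1/(-125 + 143) - 88) = 48*(1/18 - 88) = 48*(-1583/18) = -12664/3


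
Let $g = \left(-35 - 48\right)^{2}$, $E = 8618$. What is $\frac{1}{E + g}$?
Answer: $\frac{1}{15507} \approx 6.4487 \cdot 10^{-5}$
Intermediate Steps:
$g = 6889$ ($g = \left(-83\right)^{2} = 6889$)
$\frac{1}{E + g} = \frac{1}{8618 + 6889} = \frac{1}{15507}$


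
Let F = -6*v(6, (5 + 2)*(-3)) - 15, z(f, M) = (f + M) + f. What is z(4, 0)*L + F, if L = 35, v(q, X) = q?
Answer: 229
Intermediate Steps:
z(f, M) = M + 2*f (z(f, M) = (M + f) + f = M + 2*f)
F = -51 (F = -6*6 - 15 = -36 - 15 = -51)
z(4, 0)*L + F = (0 + 2*4)*35 - 51 = (0 + 8)*35 - 51 = 8*35 - 51 = 280 - 51 = 229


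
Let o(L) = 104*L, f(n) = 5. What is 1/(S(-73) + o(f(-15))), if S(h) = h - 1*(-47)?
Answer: 1/494 ≈ 0.0020243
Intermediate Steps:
S(h) = 47 + h (S(h) = h + 47 = 47 + h)
1/(S(-73) + o(f(-15))) = 1/((47 - 73) + 104*5) = 1/(-26 + 520) = 1/494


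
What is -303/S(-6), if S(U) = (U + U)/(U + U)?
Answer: -303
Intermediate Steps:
S(U) = 1 (S(U) = (2*U)/((2*U)) = (2*U)*(1/(2*U)) = 1)
-303/S(-6) = -303/1 = -303*1 = -303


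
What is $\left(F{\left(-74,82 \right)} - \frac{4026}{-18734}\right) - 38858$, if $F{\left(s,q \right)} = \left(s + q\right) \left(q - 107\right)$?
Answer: $- \frac{365854273}{9367} \approx -39058.0$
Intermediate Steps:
$F{\left(s,q \right)} = \left(-107 + q\right) \left(q + s\right)$ ($F{\left(s,q \right)} = \left(q + s\right) \left(-107 + q\right) = \left(-107 + q\right) \left(q + s\right)$)
$\left(F{\left(-74,82 \right)} - \frac{4026}{-18734}\right) - 38858 = \left(\left(82^{2} - 8774 - -7918 + 82 \left(-74\right)\right) - \frac{4026}{-18734}\right) - 38858 = \left(\left(6724 - 8774 + 7918 - 6068\right) - 4026 \left(- \frac{1}{18734}\right)\right) - 38858 = \left(-200 - - \frac{2013}{9367}\right) - 38858 = \left(-200 + \frac{2013}{9367}\right) - 38858 = - \frac{1871387}{9367} - 38858 = - \frac{365854273}{9367}$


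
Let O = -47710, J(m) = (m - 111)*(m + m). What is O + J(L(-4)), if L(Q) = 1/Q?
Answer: -381235/8 ≈ -47654.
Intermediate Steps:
J(m) = 2*m*(-111 + m) (J(m) = (-111 + m)*(2*m) = 2*m*(-111 + m))
O + J(L(-4)) = -47710 + 2*(-111 + 1/(-4))/(-4) = -47710 + 2*(-¼)*(-111 - ¼) = -47710 + 2*(-¼)*(-445/4) = -47710 + 445/8 = -381235/8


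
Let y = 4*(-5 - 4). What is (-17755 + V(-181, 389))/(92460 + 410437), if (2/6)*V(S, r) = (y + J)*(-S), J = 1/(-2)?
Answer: -75149/1005794 ≈ -0.074716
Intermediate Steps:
J = -1/2 (J = 1*(-1/2) = -1/2 ≈ -0.50000)
y = -36 (y = 4*(-9) = -36)
V(S, r) = 219*S/2 (V(S, r) = 3*((-36 - 1/2)*(-S)) = 3*(-(-73)*S/2) = 3*(73*S/2) = 219*S/2)
(-17755 + V(-181, 389))/(92460 + 410437) = (-17755 + (219/2)*(-181))/(92460 + 410437) = (-17755 - 39639/2)/502897 = -75149/2*1/502897 = -75149/1005794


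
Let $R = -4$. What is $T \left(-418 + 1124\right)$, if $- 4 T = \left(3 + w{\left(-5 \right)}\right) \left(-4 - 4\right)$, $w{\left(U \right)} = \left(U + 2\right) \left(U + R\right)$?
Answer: $42360$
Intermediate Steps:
$w{\left(U \right)} = \left(-4 + U\right) \left(2 + U\right)$ ($w{\left(U \right)} = \left(U + 2\right) \left(U - 4\right) = \left(2 + U\right) \left(-4 + U\right) = \left(-4 + U\right) \left(2 + U\right)$)
$T = 60$ ($T = - \frac{\left(3 - \left(-2 - 25\right)\right) \left(-4 - 4\right)}{4} = - \frac{\left(3 + \left(-8 + 25 + 10\right)\right) \left(-8\right)}{4} = - \frac{\left(3 + 27\right) \left(-8\right)}{4} = - \frac{30 \left(-8\right)}{4} = \left(- \frac{1}{4}\right) \left(-240\right) = 60$)
$T \left(-418 + 1124\right) = 60 \left(-418 + 1124\right) = 60 \cdot 706 = 42360$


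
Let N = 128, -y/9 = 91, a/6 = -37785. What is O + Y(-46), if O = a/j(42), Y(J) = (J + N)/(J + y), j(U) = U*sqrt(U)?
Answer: -82/865 - 12595*sqrt(42)/98 ≈ -833.00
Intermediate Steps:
j(U) = U**(3/2)
a = -226710 (a = 6*(-37785) = -226710)
y = -819 (y = -9*91 = -819)
Y(J) = (128 + J)/(-819 + J) (Y(J) = (J + 128)/(J - 819) = (128 + J)/(-819 + J))
O = -12595*sqrt(42)/98 (O = -226710*sqrt(42)/1764 = -12595*sqrt(42)/98 ≈ -832.91)
O + Y(-46) = -12595*sqrt(42)/98 + (128 - 46)/(-819 - 46) = -12595*sqrt(42)/98 + 82/(-865) = -12595*sqrt(42)/98 - 1/865*82 = -12595*sqrt(42)/98 - 82/865 = -82/865 - 12595*sqrt(42)/98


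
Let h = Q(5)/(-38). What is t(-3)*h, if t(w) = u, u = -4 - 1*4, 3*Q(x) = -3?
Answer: -4/19 ≈ -0.21053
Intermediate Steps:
Q(x) = -1 (Q(x) = (⅓)*(-3) = -1)
u = -8 (u = -4 - 4 = -8)
t(w) = -8
h = 1/38 (h = -1/(-38) = -1*(-1/38) = 1/38 ≈ 0.026316)
t(-3)*h = -8*1/38 = -4/19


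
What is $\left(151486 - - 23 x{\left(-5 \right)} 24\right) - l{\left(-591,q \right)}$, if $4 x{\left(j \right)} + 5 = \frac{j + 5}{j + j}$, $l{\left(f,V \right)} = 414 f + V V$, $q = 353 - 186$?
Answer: $367581$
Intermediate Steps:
$q = 167$
$l{\left(f,V \right)} = V^{2} + 414 f$ ($l{\left(f,V \right)} = 414 f + V^{2} = V^{2} + 414 f$)
$x{\left(j \right)} = - \frac{5}{4} + \frac{5 + j}{8 j}$ ($x{\left(j \right)} = - \frac{5}{4} + \frac{\left(j + 5\right) \frac{1}{j + j}}{4} = - \frac{5}{4} + \frac{\left(5 + j\right) \frac{1}{2 j}}{4} = - \frac{5}{4} + \frac{\frac{1}{2} \frac{1}{j} \left(5 + j\right)}{4} = - \frac{5}{4} + \frac{5 + j}{8 j}$)
$\left(151486 - - 23 x{\left(-5 \right)} 24\right) - l{\left(-591,q \right)} = \left(151486 - - 23 \frac{5 - -45}{8 \left(-5\right)} 24\right) - \left(167^{2} + 414 \left(-591\right)\right) = \left(151486 - - 23 \cdot \frac{1}{8} \left(- \frac{1}{5}\right) \left(5 + 45\right) 24\right) - \left(27889 - 244674\right) = \left(151486 - - 23 \cdot \frac{1}{8} \left(- \frac{1}{5}\right) 50 \cdot 24\right) - -216785 = \left(151486 - \left(-23\right) \left(- \frac{5}{4}\right) 24\right) + 216785 = \left(151486 - \frac{115}{4} \cdot 24\right) + 216785 = \left(151486 - 690\right) + 216785 = 150796 + 216785 = 367581$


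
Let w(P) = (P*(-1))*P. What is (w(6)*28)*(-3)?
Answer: 3024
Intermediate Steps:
w(P) = -P² (w(P) = (-P)*P = -P²)
(w(6)*28)*(-3) = (-1*6²*28)*(-3) = (-1*36*28)*(-3) = -36*28*(-3) = -1008*(-3) = 3024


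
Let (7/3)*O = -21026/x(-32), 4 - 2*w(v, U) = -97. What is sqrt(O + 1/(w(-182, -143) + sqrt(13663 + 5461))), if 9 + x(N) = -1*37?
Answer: sqrt(512907521 + 20311116*sqrt(4781))/(161*sqrt(101 + 4*sqrt(4781))) ≈ 13.996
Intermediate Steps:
w(v, U) = 101/2 (w(v, U) = 2 - 1/2*(-97) = 2 + 97/2 = 101/2)
x(N) = -46 (x(N) = -9 - 1*37 = -9 - 37 = -46)
O = 31539/161 (O = 3*(-21026/(-46))/7 = 3*(-21026*(-1/46))/7 = (3/7)*(10513/23) = 31539/161 ≈ 195.89)
sqrt(O + 1/(w(-182, -143) + sqrt(13663 + 5461))) = sqrt(31539/161 + 1/(101/2 + sqrt(13663 + 5461))) = sqrt(31539/161 + 1/(101/2 + sqrt(19124))) = sqrt(31539/161 + 1/(101/2 + 2*sqrt(4781)))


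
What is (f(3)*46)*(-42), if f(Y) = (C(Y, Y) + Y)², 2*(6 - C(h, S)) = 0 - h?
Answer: -213003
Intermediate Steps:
C(h, S) = 6 + h/2 (C(h, S) = 6 - (0 - h)/2 = 6 - (-1)*h/2 = 6 + h/2)
f(Y) = (6 + 3*Y/2)² (f(Y) = ((6 + Y/2) + Y)² = (6 + 3*Y/2)²)
(f(3)*46)*(-42) = ((9*(4 + 3)²/4)*46)*(-42) = (((9/4)*7²)*46)*(-42) = (((9/4)*49)*46)*(-42) = ((441/4)*46)*(-42) = (10143/2)*(-42) = -213003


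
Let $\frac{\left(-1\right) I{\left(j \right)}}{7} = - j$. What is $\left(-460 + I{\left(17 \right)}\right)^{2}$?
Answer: $116281$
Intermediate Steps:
$I{\left(j \right)} = 7 j$ ($I{\left(j \right)} = - 7 \left(- j\right) = 7 j$)
$\left(-460 + I{\left(17 \right)}\right)^{2} = \left(-460 + 7 \cdot 17\right)^{2} = \left(-460 + 119\right)^{2} = \left(-341\right)^{2} = 116281$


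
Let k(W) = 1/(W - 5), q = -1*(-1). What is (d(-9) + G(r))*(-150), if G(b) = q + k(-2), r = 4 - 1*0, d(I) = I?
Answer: 8550/7 ≈ 1221.4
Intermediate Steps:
q = 1
k(W) = 1/(-5 + W)
r = 4 (r = 4 + 0 = 4)
G(b) = 6/7 (G(b) = 1 + 1/(-5 - 2) = 1 + 1/(-7) = 1 - ⅐ = 6/7)
(d(-9) + G(r))*(-150) = (-9 + 6/7)*(-150) = -57/7*(-150) = 8550/7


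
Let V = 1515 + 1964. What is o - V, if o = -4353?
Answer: -7832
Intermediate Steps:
V = 3479
o - V = -4353 - 1*3479 = -4353 - 3479 = -7832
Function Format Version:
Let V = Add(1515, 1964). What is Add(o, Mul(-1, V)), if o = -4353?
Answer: -7832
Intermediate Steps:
V = 3479
Add(o, Mul(-1, V)) = Add(-4353, Mul(-1, 3479)) = Add(-4353, -3479) = -7832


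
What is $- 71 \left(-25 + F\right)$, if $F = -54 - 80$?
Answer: $11289$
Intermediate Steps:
$F = -134$ ($F = -54 - 80 = -134$)
$- 71 \left(-25 + F\right) = - 71 \left(-25 - 134\right) = \left(-71\right) \left(-159\right) = 11289$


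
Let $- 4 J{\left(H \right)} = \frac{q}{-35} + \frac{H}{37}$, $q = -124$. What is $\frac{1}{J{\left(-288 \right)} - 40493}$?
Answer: $- \frac{1295}{52437062} \approx -2.4696 \cdot 10^{-5}$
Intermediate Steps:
$J{\left(H \right)} = - \frac{31}{35} - \frac{H}{148}$ ($J{\left(H \right)} = - \frac{- \frac{124}{-35} + \frac{H}{37}}{4} = - \frac{\left(-124\right) \left(- \frac{1}{35}\right) + H \frac{1}{37}}{4} = - \frac{\frac{124}{35} + \frac{H}{37}}{4} = - \frac{31}{35} - \frac{H}{148}$)
$\frac{1}{J{\left(-288 \right)} - 40493} = \frac{1}{\left(- \frac{31}{35} - - \frac{72}{37}\right) - 40493} = \frac{1}{\left(- \frac{31}{35} + \frac{72}{37}\right) - 40493} = \frac{1}{\frac{1373}{1295} - 40493} = \frac{1}{- \frac{52437062}{1295}} = - \frac{1295}{52437062}$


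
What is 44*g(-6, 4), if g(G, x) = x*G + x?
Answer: -880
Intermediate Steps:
g(G, x) = x + G*x (g(G, x) = G*x + x = x + G*x)
44*g(-6, 4) = 44*(4*(1 - 6)) = 44*(4*(-5)) = 44*(-20) = -880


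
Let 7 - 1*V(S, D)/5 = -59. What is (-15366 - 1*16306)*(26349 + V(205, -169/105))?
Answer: -844977288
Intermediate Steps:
V(S, D) = 330 (V(S, D) = 35 - 5*(-59) = 35 + 295 = 330)
(-15366 - 1*16306)*(26349 + V(205, -169/105)) = (-15366 - 1*16306)*(26349 + 330) = (-15366 - 16306)*26679 = -31672*26679 = -844977288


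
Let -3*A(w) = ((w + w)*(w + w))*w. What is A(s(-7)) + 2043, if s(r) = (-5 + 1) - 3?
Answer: 7501/3 ≈ 2500.3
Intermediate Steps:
s(r) = -7 (s(r) = -4 - 3 = -7)
A(w) = -4*w³/3 (A(w) = -(w + w)*(w + w)*w/3 = -(2*w)*(2*w)*w/3 = -4*w²*w/3 = -4*w³/3)
A(s(-7)) + 2043 = -4/3*(-7)³ + 2043 = -4/3*(-343) + 2043 = 1372/3 + 2043 = 7501/3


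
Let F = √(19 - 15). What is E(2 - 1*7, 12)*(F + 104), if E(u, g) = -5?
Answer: -530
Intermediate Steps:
F = 2 (F = √4 = 2)
E(2 - 1*7, 12)*(F + 104) = -5*(2 + 104) = -5*106 = -530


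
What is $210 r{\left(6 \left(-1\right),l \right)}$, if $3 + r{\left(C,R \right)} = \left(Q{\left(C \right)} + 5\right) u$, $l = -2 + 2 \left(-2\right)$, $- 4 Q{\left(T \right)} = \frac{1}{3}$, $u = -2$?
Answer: $-2695$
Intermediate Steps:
$Q{\left(T \right)} = - \frac{1}{12}$ ($Q{\left(T \right)} = - \frac{1}{4 \cdot 3} = \left(- \frac{1}{4}\right) \frac{1}{3} = - \frac{1}{12}$)
$l = -6$ ($l = -2 - 4 = -6$)
$r{\left(C,R \right)} = - \frac{77}{6}$ ($r{\left(C,R \right)} = -3 + \left(- \frac{1}{12} + 5\right) \left(-2\right) = -3 + \frac{59}{12} \left(-2\right) = -3 - \frac{59}{6} = - \frac{77}{6}$)
$210 r{\left(6 \left(-1\right),l \right)} = 210 \left(- \frac{77}{6}\right) = -2695$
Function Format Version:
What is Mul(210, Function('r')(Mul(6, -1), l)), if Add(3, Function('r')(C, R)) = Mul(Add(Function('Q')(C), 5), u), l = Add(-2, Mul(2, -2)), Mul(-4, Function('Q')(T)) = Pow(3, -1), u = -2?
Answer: -2695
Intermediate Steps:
Function('Q')(T) = Rational(-1, 12) (Function('Q')(T) = Mul(Rational(-1, 4), Pow(3, -1)) = Mul(Rational(-1, 4), Rational(1, 3)) = Rational(-1, 12))
l = -6 (l = Add(-2, -4) = -6)
Function('r')(C, R) = Rational(-77, 6) (Function('r')(C, R) = Add(-3, Mul(Add(Rational(-1, 12), 5), -2)) = Add(-3, Mul(Rational(59, 12), -2)) = Add(-3, Rational(-59, 6)) = Rational(-77, 6))
Mul(210, Function('r')(Mul(6, -1), l)) = Mul(210, Rational(-77, 6)) = -2695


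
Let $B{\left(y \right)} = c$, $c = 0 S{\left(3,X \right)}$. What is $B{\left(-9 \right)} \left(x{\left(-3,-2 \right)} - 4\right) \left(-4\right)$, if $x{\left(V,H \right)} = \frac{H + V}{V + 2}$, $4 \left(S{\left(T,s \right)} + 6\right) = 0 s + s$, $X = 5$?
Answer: $0$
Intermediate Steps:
$S{\left(T,s \right)} = -6 + \frac{s}{4}$ ($S{\left(T,s \right)} = -6 + \frac{0 s + s}{4} = -6 + \frac{0 + s}{4} = -6 + \frac{s}{4}$)
$x{\left(V,H \right)} = \frac{H + V}{2 + V}$
$c = 0$ ($c = 0 \left(-6 + \frac{1}{4} \cdot 5\right) = 0 \left(-6 + \frac{5}{4}\right) = 0 \left(- \frac{19}{4}\right) = 0$)
$B{\left(y \right)} = 0$
$B{\left(-9 \right)} \left(x{\left(-3,-2 \right)} - 4\right) \left(-4\right) = 0 \left(\frac{-2 - 3}{2 - 3} - 4\right) \left(-4\right) = 0 \left(\frac{1}{-1} \left(-5\right) - 4\right) \left(-4\right) = 0 \left(\left(-1\right) \left(-5\right) - 4\right) \left(-4\right) = 0 \left(5 - 4\right) \left(-4\right) = 0 \cdot 1 \left(-4\right) = 0 \left(-4\right) = 0$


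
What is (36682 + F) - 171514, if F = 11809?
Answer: -123023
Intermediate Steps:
(36682 + F) - 171514 = (36682 + 11809) - 171514 = 48491 - 171514 = -123023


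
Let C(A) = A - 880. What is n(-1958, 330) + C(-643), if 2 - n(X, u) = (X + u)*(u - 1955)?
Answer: -2647021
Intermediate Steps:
n(X, u) = 2 - (-1955 + u)*(X + u) (n(X, u) = 2 - (X + u)*(u - 1955) = 2 - (X + u)*(-1955 + u) = 2 - (-1955 + u)*(X + u))
C(A) = -880 + A
n(-1958, 330) + C(-643) = (2 - 1*330**2 + 1955*(-1958) + 1955*330 - 1*(-1958)*330) + (-880 - 643) = (2 - 1*108900 - 3827890 + 645150 + 646140) - 1523 = (2 - 108900 - 3827890 + 645150 + 646140) - 1523 = -2645498 - 1523 = -2647021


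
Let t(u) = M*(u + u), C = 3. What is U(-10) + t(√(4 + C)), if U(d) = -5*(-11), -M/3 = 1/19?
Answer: 55 - 6*√7/19 ≈ 54.164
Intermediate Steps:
M = -3/19 ≈ -0.15789
U(d) = 55
t(u) = -6*u/19 (t(u) = -3*(u + u)/19 = -6*u/19)
U(-10) + t(√(4 + C)) = 55 - 6*√(4 + 3)/19 = 55 - 6*√7/19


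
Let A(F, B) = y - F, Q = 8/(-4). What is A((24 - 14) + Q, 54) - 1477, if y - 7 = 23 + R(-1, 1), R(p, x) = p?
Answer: -1456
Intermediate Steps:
Q = -2 (Q = 8*(-¼) = -2)
y = 29 (y = 7 + (23 - 1) = 7 + 22 = 29)
A(F, B) = 29 - F
A((24 - 14) + Q, 54) - 1477 = (29 - ((24 - 14) - 2)) - 1477 = (29 - (10 - 2)) - 1477 = (29 - 1*8) - 1477 = (29 - 8) - 1477 = 21 - 1477 = -1456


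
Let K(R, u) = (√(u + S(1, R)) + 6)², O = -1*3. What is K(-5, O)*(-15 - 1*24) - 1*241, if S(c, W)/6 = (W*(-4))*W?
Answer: 21872 - 1404*I*√67 ≈ 21872.0 - 11492.0*I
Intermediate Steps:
S(c, W) = -24*W² (S(c, W) = 6*((W*(-4))*W) = 6*((-4*W)*W) = 6*(-4*W²) = -24*W²)
O = -3
K(R, u) = (6 + √(u - 24*R²))² (K(R, u) = (√(u - 24*R²) + 6)² = (6 + √(u - 24*R²))²)
K(-5, O)*(-15 - 1*24) - 1*241 = (6 + √(-3 - 24*(-5)²))²*(-15 - 1*24) - 1*241 = (6 + √(-3 - 24*25))²*(-15 - 24) - 241 = (6 + √(-3 - 600))²*(-39) - 241 = (6 + √(-603))²*(-39) - 241 = (6 + 3*I*√67)²*(-39) - 241 = -39*(6 + 3*I*√67)² - 241 = -241 - 39*(6 + 3*I*√67)²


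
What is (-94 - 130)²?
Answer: 50176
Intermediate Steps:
(-94 - 130)² = (-224)² = 50176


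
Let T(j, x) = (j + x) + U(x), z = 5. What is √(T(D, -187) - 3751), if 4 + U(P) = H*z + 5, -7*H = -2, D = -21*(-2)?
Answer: I*√190785/7 ≈ 62.398*I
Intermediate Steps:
D = 42
H = 2/7 (H = -⅐*(-2) = 2/7 ≈ 0.28571)
U(P) = 17/7 (U(P) = -4 + ((2/7)*5 + 5) = -4 + (10/7 + 5) = -4 + 45/7 = 17/7)
T(j, x) = 17/7 + j + x (T(j, x) = (j + x) + 17/7 = 17/7 + j + x)
√(T(D, -187) - 3751) = √((17/7 + 42 - 187) - 3751) = √(-998/7 - 3751) = √(-27255/7) = I*√190785/7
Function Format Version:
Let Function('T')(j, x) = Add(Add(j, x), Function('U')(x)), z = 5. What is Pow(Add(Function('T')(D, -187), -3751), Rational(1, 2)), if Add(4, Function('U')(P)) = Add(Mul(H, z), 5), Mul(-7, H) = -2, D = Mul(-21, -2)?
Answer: Mul(Rational(1, 7), I, Pow(190785, Rational(1, 2))) ≈ Mul(62.398, I)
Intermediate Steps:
D = 42
H = Rational(2, 7) (H = Mul(Rational(-1, 7), -2) = Rational(2, 7) ≈ 0.28571)
Function('U')(P) = Rational(17, 7) (Function('U')(P) = Add(-4, Add(Mul(Rational(2, 7), 5), 5)) = Add(-4, Add(Rational(10, 7), 5)) = Add(-4, Rational(45, 7)) = Rational(17, 7))
Function('T')(j, x) = Add(Rational(17, 7), j, x) (Function('T')(j, x) = Add(Add(j, x), Rational(17, 7)) = Add(Rational(17, 7), j, x))
Pow(Add(Function('T')(D, -187), -3751), Rational(1, 2)) = Pow(Add(Add(Rational(17, 7), 42, -187), -3751), Rational(1, 2)) = Pow(Add(Rational(-998, 7), -3751), Rational(1, 2)) = Pow(Rational(-27255, 7), Rational(1, 2)) = Mul(Rational(1, 7), I, Pow(190785, Rational(1, 2)))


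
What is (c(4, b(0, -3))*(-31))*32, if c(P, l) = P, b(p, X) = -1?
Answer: -3968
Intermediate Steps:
(c(4, b(0, -3))*(-31))*32 = (4*(-31))*32 = -124*32 = -3968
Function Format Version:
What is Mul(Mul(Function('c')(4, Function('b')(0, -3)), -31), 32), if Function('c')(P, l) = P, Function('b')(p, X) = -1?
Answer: -3968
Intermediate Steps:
Mul(Mul(Function('c')(4, Function('b')(0, -3)), -31), 32) = Mul(Mul(4, -31), 32) = Mul(-124, 32) = -3968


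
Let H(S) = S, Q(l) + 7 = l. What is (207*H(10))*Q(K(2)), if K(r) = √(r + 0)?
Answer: -14490 + 2070*√2 ≈ -11563.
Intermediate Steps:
K(r) = √r
Q(l) = -7 + l
(207*H(10))*Q(K(2)) = (207*10)*(-7 + √2) = 2070*(-7 + √2) = -14490 + 2070*√2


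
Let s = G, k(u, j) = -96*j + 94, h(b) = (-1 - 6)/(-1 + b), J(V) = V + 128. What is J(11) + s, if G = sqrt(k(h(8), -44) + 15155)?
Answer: 139 + sqrt(19473) ≈ 278.55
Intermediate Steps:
J(V) = 128 + V
h(b) = -7/(-1 + b)
k(u, j) = 94 - 96*j
G = sqrt(19473) (G = sqrt((94 - 96*(-44)) + 15155) = sqrt((94 + 4224) + 15155) = sqrt(4318 + 15155) = sqrt(19473) ≈ 139.55)
s = sqrt(19473) ≈ 139.55
J(11) + s = (128 + 11) + sqrt(19473) = 139 + sqrt(19473)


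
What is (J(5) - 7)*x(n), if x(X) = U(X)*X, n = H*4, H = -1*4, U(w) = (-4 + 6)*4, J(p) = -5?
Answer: 1536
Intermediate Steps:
U(w) = 8 (U(w) = 2*4 = 8)
H = -4
n = -16 (n = -4*4 = -16)
x(X) = 8*X
(J(5) - 7)*x(n) = (-5 - 7)*(8*(-16)) = -12*(-128) = 1536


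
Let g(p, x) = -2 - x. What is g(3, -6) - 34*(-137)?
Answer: 4662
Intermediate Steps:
g(3, -6) - 34*(-137) = (-2 - 1*(-6)) - 34*(-137) = (-2 + 6) + 4658 = 4 + 4658 = 4662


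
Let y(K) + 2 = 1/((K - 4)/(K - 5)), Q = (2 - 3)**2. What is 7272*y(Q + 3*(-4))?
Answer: -33936/5 ≈ -6787.2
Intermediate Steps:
Q = 1 (Q = (-1)**2 = 1)
y(K) = -2 + (-5 + K)/(-4 + K) (y(K) = -2 + 1/((K - 4)/(K - 5)) = -2 + 1/((-4 + K)/(-5 + K)) = -2 + (-5 + K)/(-4 + K))
7272*y(Q + 3*(-4)) = 7272*((3 - (1 + 3*(-4)))/(-4 + (1 + 3*(-4)))) = 7272*((3 - (1 - 12))/(-4 + (1 - 12))) = 7272*((3 - 1*(-11))/(-4 - 11)) = 7272*((3 + 11)/(-15)) = 7272*(-1/15*14) = 7272*(-14/15) = -33936/5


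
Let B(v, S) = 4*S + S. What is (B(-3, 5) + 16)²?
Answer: 1681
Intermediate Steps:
B(v, S) = 5*S
(B(-3, 5) + 16)² = (5*5 + 16)² = (25 + 16)² = 41² = 1681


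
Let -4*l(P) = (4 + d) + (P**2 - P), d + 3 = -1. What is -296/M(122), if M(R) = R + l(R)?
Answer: 592/7137 ≈ 0.082948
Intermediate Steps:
d = -4 (d = -3 - 1 = -4)
l(P) = -P**2/4 + P/4 (l(P) = -((4 - 4) + (P**2 - P))/4 = -(0 + (P**2 - P))/4 = -(P**2 - P)/4 = -P**2/4 + P/4)
M(R) = R + R*(1 - R)/4
-296/M(122) = -296*2/(61*(5 - 1*122)) = -296*2/(61*(5 - 122)) = -296/((1/4)*122*(-117)) = -296/(-7137/2) = -296*(-2/7137) = 592/7137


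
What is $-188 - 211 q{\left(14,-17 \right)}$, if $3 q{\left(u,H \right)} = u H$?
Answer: $\frac{49654}{3} \approx 16551.0$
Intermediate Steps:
$q{\left(u,H \right)} = \frac{H u}{3}$ ($q{\left(u,H \right)} = \frac{u H}{3} = \frac{H u}{3}$)
$-188 - 211 q{\left(14,-17 \right)} = -188 - 211 \cdot \frac{1}{3} \left(-17\right) 14 = -188 - - \frac{50218}{3} = -188 + \frac{50218}{3} = \frac{49654}{3}$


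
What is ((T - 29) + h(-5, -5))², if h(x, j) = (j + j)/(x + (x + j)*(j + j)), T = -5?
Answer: 419904/361 ≈ 1163.2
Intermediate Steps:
h(x, j) = 2*j/(x + 2*j*(j + x)) (h(x, j) = (2*j)/(x + (j + x)*(2*j)) = (2*j)/(x + 2*j*(j + x)) = 2*j/(x + 2*j*(j + x)))
((T - 29) + h(-5, -5))² = ((-5 - 29) + 2*(-5)/(-5 + 2*(-5)² + 2*(-5)*(-5)))² = (-34 + 2*(-5)/(-5 + 2*25 + 50))² = (-34 + 2*(-5)/(-5 + 50 + 50))² = (-34 + 2*(-5)/95)² = (-34 + 2*(-5)*(1/95))² = (-34 - 2/19)² = (-648/19)² = 419904/361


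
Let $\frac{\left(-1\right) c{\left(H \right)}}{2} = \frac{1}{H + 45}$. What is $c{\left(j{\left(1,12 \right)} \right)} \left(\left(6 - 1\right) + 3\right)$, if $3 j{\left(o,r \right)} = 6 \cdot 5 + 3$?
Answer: $- \frac{2}{7} \approx -0.28571$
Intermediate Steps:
$j{\left(o,r \right)} = 11$ ($j{\left(o,r \right)} = \frac{6 \cdot 5 + 3}{3} = \frac{30 + 3}{3} = \frac{1}{3} \cdot 33 = 11$)
$c{\left(H \right)} = - \frac{2}{45 + H}$ ($c{\left(H \right)} = - \frac{2}{H + 45} = - \frac{2}{45 + H}$)
$c{\left(j{\left(1,12 \right)} \right)} \left(\left(6 - 1\right) + 3\right) = - \frac{2}{45 + 11} \left(\left(6 - 1\right) + 3\right) = - \frac{2}{56} \left(5 + 3\right) = \left(-2\right) \frac{1}{56} \cdot 8 = \left(- \frac{1}{28}\right) 8 = - \frac{2}{7}$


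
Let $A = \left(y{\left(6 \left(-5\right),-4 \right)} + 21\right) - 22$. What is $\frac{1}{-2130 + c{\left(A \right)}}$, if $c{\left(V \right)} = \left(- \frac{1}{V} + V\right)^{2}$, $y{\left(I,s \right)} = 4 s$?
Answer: $- \frac{289}{532626} \approx -0.00054259$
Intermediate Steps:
$A = -17$ ($A = \left(4 \left(-4\right) + 21\right) - 22 = \left(-16 + 21\right) - 22 = 5 - 22 = -17$)
$c{\left(V \right)} = \left(V - \frac{1}{V}\right)^{2}$
$\frac{1}{-2130 + c{\left(A \right)}} = \frac{1}{-2130 + \frac{\left(-1 + \left(-17\right)^{2}\right)^{2}}{289}} = \frac{1}{-2130 + \frac{\left(-1 + 289\right)^{2}}{289}} = \frac{1}{-2130 + \frac{288^{2}}{289}} = \frac{1}{-2130 + \frac{1}{289} \cdot 82944} = \frac{1}{-2130 + \frac{82944}{289}} = \frac{1}{- \frac{532626}{289}} = - \frac{289}{532626}$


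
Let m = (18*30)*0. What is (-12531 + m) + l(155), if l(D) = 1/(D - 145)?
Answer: -125309/10 ≈ -12531.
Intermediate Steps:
l(D) = 1/(-145 + D)
m = 0 (m = 540*0 = 0)
(-12531 + m) + l(155) = (-12531 + 0) + 1/(-145 + 155) = -12531 + 1/10 = -125309/10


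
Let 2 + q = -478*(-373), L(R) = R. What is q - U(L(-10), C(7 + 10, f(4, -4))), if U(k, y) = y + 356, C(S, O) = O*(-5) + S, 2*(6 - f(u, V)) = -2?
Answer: 177954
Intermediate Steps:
f(u, V) = 7 (f(u, V) = 6 - ½*(-2) = 6 + 1 = 7)
C(S, O) = S - 5*O (C(S, O) = -5*O + S = S - 5*O)
q = 178292 (q = -2 - 478*(-373) = -2 + 178294 = 178292)
U(k, y) = 356 + y
q - U(L(-10), C(7 + 10, f(4, -4))) = 178292 - (356 + ((7 + 10) - 5*7)) = 178292 - (356 + (17 - 35)) = 178292 - (356 - 18) = 178292 - 1*338 = 178292 - 338 = 177954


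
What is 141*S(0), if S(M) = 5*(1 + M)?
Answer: 705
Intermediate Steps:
S(M) = 5 + 5*M
141*S(0) = 141*(5 + 5*0) = 141*(5 + 0) = 141*5 = 705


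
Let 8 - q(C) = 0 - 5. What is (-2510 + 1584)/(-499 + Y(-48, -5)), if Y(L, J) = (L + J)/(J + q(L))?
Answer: 7408/4045 ≈ 1.8314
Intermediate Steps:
q(C) = 13 (q(C) = 8 - (0 - 5) = 8 - 1*(-5) = 8 + 5 = 13)
Y(L, J) = (J + L)/(13 + J) (Y(L, J) = (L + J)/(J + 13) = (J + L)/(13 + J))
(-2510 + 1584)/(-499 + Y(-48, -5)) = (-2510 + 1584)/(-499 + (-5 - 48)/(13 - 5)) = -926/(-499 - 53/8) = -926/(-4045/8) = -926*(-8/4045) = 7408/4045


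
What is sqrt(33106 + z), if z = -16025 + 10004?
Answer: sqrt(27085) ≈ 164.58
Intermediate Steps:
z = -6021
sqrt(33106 + z) = sqrt(33106 - 6021) = sqrt(27085)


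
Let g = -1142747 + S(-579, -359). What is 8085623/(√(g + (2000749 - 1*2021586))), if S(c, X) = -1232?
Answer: -8085623*I*√8089/97068 ≈ -7491.8*I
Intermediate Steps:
g = -1143979 (g = -1142747 - 1232 = -1143979)
8085623/(√(g + (2000749 - 1*2021586))) = 8085623/(√(-1143979 + (2000749 - 1*2021586))) = 8085623/(√(-1143979 + (2000749 - 2021586))) = 8085623/(√(-1143979 - 20837)) = 8085623/(√(-1164816)) = 8085623/((12*I*√8089)) = 8085623*(-I*√8089/97068) = -8085623*I*√8089/97068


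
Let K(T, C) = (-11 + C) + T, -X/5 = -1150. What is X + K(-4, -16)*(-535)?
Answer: 22335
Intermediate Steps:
X = 5750 (X = -5*(-1150) = 5750)
K(T, C) = -11 + C + T
X + K(-4, -16)*(-535) = 5750 + (-11 - 16 - 4)*(-535) = 5750 - 31*(-535) = 5750 + 16585 = 22335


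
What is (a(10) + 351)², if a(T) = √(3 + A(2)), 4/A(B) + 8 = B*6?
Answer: 124609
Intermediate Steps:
A(B) = 4/(-8 + 6*B) (A(B) = 4/(-8 + B*6) = 4/(-8 + 6*B))
a(T) = 2 (a(T) = √(3 + 2/(-4 + 3*2)) = √(3 + 2/(-4 + 6)) = √(3 + 2/2) = √(3 + 2*(½)) = √(3 + 1) = √4 = 2)
(a(10) + 351)² = (2 + 351)² = 353² = 124609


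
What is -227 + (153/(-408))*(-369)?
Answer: -709/8 ≈ -88.625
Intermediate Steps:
-227 + (153/(-408))*(-369) = -227 + (153*(-1/408))*(-369) = -227 - 3/8*(-369) = -227 + 1107/8 = -709/8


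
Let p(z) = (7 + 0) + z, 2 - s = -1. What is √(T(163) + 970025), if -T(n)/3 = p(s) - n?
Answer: 2*√242621 ≈ 985.13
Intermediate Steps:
s = 3 (s = 2 - 1*(-1) = 2 + 1 = 3)
p(z) = 7 + z
T(n) = -30 + 3*n (T(n) = -3*((7 + 3) - n) = -3*(10 - n) = -30 + 3*n)
√(T(163) + 970025) = √((-30 + 3*163) + 970025) = √((-30 + 489) + 970025) = √(459 + 970025) = √970484 = 2*√242621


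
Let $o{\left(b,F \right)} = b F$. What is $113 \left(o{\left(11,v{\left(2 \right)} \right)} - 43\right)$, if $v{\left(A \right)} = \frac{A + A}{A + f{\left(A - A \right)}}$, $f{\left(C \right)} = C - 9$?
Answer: $- \frac{38985}{7} \approx -5569.3$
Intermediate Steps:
$f{\left(C \right)} = -9 + C$ ($f{\left(C \right)} = C - 9 = -9 + C$)
$v{\left(A \right)} = \frac{2 A}{-9 + A}$ ($v{\left(A \right)} = \frac{A + A}{A + \left(-9 + \left(A - A\right)\right)} = \frac{2 A}{A + \left(-9 + 0\right)} = \frac{2 A}{A - 9} = \frac{2 A}{-9 + A}$)
$o{\left(b,F \right)} = F b$
$113 \left(o{\left(11,v{\left(2 \right)} \right)} - 43\right) = 113 \left(2 \cdot 2 \frac{1}{-9 + 2} \cdot 11 - 43\right) = 113 \left(2 \cdot 2 \frac{1}{-7} \cdot 11 - 43\right) = 113 \left(2 \cdot 2 \left(- \frac{1}{7}\right) 11 - 43\right) = 113 \left(\left(- \frac{4}{7}\right) 11 - 43\right) = 113 \left(- \frac{44}{7} - 43\right) = 113 \left(- \frac{345}{7}\right) = - \frac{38985}{7}$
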